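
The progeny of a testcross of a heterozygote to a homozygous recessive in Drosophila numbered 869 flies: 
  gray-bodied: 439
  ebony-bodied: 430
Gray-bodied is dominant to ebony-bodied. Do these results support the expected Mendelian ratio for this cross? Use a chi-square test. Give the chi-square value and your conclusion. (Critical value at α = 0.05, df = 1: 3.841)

0.093; consistent

A testcross of a heterozygote (Aa × aa) gives a 1:1 phenotypic ratio.
Under the 1:1 hypothesis (Σ ratio = 2, N = 869):
  gray-bodied: 869 × 1/2 = 434.5
  ebony-bodied: 869 × 1/2 = 434.5
χ² = Σ (O − E)² / E
  gray-bodied: (439 − 434.5)² / 434.5 = 0.0466
  ebony-bodied: (430 − 434.5)² / 434.5 = 0.0466
χ² = 0.0466 + 0.0466 = 0.0932 ≈ 0.093
Degrees of freedom = 2 − 1 = 1; critical value at α = 0.05 is 3.841.
Since 0.093 < 3.841, we fail to reject the null hypothesis — the data are consistent with the 1:1 ratio.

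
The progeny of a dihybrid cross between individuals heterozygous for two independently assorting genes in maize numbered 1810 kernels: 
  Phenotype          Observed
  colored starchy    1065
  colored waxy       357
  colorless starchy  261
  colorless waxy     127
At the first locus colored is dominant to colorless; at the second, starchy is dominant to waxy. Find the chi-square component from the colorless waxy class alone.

A dihybrid F₂ with independent assortment and complete dominance at both loci gives a 9:3:3:1 phenotypic ratio.
Expected counts for N = 1810 under a 9:3:3:1 ratio (total parts = 16):
  colored starchy: 1810 × 9/16 = 1018.125
  colored waxy: 1810 × 3/16 = 339.375
  colorless starchy: 1810 × 3/16 = 339.375
  colorless waxy: 1810 × 1/16 = 113.125
Contribution of colorless waxy: (127 − 113.125)² / 113.125 = 1.7018

1.702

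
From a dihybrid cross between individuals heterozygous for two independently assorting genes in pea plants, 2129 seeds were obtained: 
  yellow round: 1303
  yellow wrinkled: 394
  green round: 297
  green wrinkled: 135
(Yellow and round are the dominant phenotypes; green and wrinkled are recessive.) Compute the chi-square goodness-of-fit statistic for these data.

A dihybrid F₂ with independent assortment and complete dominance at both loci gives a 9:3:3:1 phenotypic ratio.
Under the 9:3:3:1 hypothesis (Σ ratio = 16, N = 2129):
  yellow round: 2129 × 9/16 = 1197.5625
  yellow wrinkled: 2129 × 3/16 = 399.1875
  green round: 2129 × 3/16 = 399.1875
  green wrinkled: 2129 × 1/16 = 133.0625
χ² = Σ (O − E)² / E
  yellow round: (1303 − 1197.5625)² / 1197.5625 = 9.2831
  yellow wrinkled: (394 − 399.1875)² / 399.1875 = 0.0674
  green round: (297 − 399.1875)² / 399.1875 = 26.1588
  green wrinkled: (135 − 133.0625)² / 133.0625 = 0.0282
χ² = 9.2831 + 0.0674 + 26.1588 + 0.0282 = 35.5375 ≈ 35.538

35.538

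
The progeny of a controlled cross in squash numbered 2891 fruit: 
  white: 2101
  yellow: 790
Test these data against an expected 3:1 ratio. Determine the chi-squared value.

8.343

Total ratio parts = 4. Expected numbers out of 2891:
  white: 2891 × 3/4 = 2168.25
  yellow: 2891 × 1/4 = 722.75
χ² = Σ (O − E)² / E
  white: (2101 − 2168.25)² / 2168.25 = 2.0858
  yellow: (790 − 722.75)² / 722.75 = 6.2574
χ² = 2.0858 + 6.2574 = 8.3432 ≈ 8.343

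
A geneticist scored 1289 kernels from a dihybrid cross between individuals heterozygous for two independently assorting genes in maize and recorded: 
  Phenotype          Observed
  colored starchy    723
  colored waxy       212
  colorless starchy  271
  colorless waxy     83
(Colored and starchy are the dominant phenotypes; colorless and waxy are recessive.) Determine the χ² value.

7.281

A dihybrid F₂ with independent assortment and complete dominance at both loci gives a 9:3:3:1 phenotypic ratio.
Under the 9:3:3:1 hypothesis (Σ ratio = 16, N = 1289):
  colored starchy: 1289 × 9/16 = 725.0625
  colored waxy: 1289 × 3/16 = 241.6875
  colorless starchy: 1289 × 3/16 = 241.6875
  colorless waxy: 1289 × 1/16 = 80.5625
χ² = Σ (O − E)² / E
  colored starchy: (723 − 725.0625)² / 725.0625 = 0.0059
  colored waxy: (212 − 241.6875)² / 241.6875 = 3.6466
  colorless starchy: (271 − 241.6875)² / 241.6875 = 3.5551
  colorless waxy: (83 − 80.5625)² / 80.5625 = 0.0737
χ² = 0.0059 + 3.6466 + 3.5551 + 0.0737 = 7.2813 ≈ 7.281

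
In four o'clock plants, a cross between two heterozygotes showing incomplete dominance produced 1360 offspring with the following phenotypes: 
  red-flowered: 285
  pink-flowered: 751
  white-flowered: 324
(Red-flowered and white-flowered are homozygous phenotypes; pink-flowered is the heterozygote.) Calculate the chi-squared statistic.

With incomplete dominance, a heterozygote × heterozygote cross gives a 1:2:1 phenotypic ratio.
Total ratio parts = 4. Expected numbers out of 1360:
  red-flowered: 1360 × 1/4 = 340
  pink-flowered: 1360 × 2/4 = 680
  white-flowered: 1360 × 1/4 = 340
χ² = Σ (O − E)² / E
  red-flowered: (285 − 340)² / 340 = 8.8971
  pink-flowered: (751 − 680)² / 680 = 7.4132
  white-flowered: (324 − 340)² / 340 = 0.7529
χ² = 8.8971 + 7.4132 + 0.7529 = 17.0632 ≈ 17.063

17.063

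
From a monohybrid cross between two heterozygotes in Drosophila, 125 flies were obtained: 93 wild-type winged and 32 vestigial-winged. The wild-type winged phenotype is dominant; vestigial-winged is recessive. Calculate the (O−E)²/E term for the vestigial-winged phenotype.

For a monohybrid cross between heterozygotes with complete dominance, the expected phenotypic ratio is 3:1.
The 3:1 ratio has 4 parts, so with N = 125 the expected counts are:
  wild-type winged: 125 × 3/4 = 93.75
  vestigial-winged: 125 × 1/4 = 31.25
Contribution of vestigial-winged: (32 − 31.25)² / 31.25 = 0.0180

0.018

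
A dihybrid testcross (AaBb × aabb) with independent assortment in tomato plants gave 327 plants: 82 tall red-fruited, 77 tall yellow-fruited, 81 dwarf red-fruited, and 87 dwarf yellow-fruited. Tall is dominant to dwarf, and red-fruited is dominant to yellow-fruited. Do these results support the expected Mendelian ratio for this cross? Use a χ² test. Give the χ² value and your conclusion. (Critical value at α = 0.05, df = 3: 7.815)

A dihybrid testcross with independent assortment gives a 1:1:1:1 ratio.
Total ratio parts = 4. Expected numbers out of 327:
  tall red-fruited: 327 × 1/4 = 81.75
  tall yellow-fruited: 327 × 1/4 = 81.75
  dwarf red-fruited: 327 × 1/4 = 81.75
  dwarf yellow-fruited: 327 × 1/4 = 81.75
χ² = Σ (O − E)² / E
  tall red-fruited: (82 − 81.75)² / 81.75 = 0.0008
  tall yellow-fruited: (77 − 81.75)² / 81.75 = 0.2760
  dwarf red-fruited: (81 − 81.75)² / 81.75 = 0.0069
  dwarf yellow-fruited: (87 − 81.75)² / 81.75 = 0.3372
χ² = 0.0008 + 0.2760 + 0.0069 + 0.3372 = 0.6209 ≈ 0.621
Degrees of freedom = 4 − 1 = 3; critical value at α = 0.05 is 7.815.
Since 0.621 < 7.815, we fail to reject the null hypothesis — the data are consistent with the 1:1:1:1 ratio.

0.621; consistent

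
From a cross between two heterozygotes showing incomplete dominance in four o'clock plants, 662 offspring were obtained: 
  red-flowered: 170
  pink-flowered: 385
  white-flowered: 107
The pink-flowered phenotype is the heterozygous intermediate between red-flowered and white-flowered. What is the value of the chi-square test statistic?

29.610

With incomplete dominance, a heterozygote × heterozygote cross gives a 1:2:1 phenotypic ratio.
Under the 1:2:1 hypothesis (Σ ratio = 4, N = 662):
  red-flowered: 662 × 1/4 = 165.5
  pink-flowered: 662 × 2/4 = 331
  white-flowered: 662 × 1/4 = 165.5
χ² = Σ (O − E)² / E
  red-flowered: (170 − 165.5)² / 165.5 = 0.1224
  pink-flowered: (385 − 331)² / 331 = 8.8097
  white-flowered: (107 − 165.5)² / 165.5 = 20.6782
χ² = 0.1224 + 8.8097 + 20.6782 = 29.6103 ≈ 29.610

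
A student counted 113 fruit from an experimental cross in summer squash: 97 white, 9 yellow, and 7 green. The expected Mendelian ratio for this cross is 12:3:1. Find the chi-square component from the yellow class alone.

7.011

Expected counts for N = 113 under a 12:3:1 ratio (total parts = 16):
  white: 113 × 12/16 = 84.75
  yellow: 113 × 3/16 = 21.1875
  green: 113 × 1/16 = 7.0625
Contribution of yellow: (9 − 21.1875)² / 21.1875 = 7.0105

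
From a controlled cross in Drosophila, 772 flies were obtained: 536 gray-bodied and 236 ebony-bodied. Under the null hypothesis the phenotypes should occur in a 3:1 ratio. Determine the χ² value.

12.774

Under the 3:1 hypothesis (Σ ratio = 4, N = 772):
  gray-bodied: 772 × 3/4 = 579
  ebony-bodied: 772 × 1/4 = 193
χ² = Σ (O − E)² / E
  gray-bodied: (536 − 579)² / 579 = 3.1934
  ebony-bodied: (236 − 193)² / 193 = 9.5803
χ² = 3.1934 + 9.5803 = 12.7737 ≈ 12.774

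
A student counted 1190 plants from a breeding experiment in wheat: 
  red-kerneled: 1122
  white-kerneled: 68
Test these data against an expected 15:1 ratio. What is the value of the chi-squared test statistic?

0.583

Under the 15:1 hypothesis (Σ ratio = 16, N = 1190):
  red-kerneled: 1190 × 15/16 = 1115.625
  white-kerneled: 1190 × 1/16 = 74.375
χ² = Σ (O − E)² / E
  red-kerneled: (1122 − 1115.625)² / 1115.625 = 0.0364
  white-kerneled: (68 − 74.375)² / 74.375 = 0.5464
χ² = 0.0364 + 0.5464 = 0.5828 ≈ 0.583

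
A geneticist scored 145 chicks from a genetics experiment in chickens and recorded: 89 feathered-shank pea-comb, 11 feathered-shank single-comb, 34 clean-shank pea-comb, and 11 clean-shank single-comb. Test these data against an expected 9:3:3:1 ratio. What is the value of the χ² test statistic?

Expected counts for N = 145 under a 9:3:3:1 ratio (total parts = 16):
  feathered-shank pea-comb: 145 × 9/16 = 81.5625
  feathered-shank single-comb: 145 × 3/16 = 27.1875
  clean-shank pea-comb: 145 × 3/16 = 27.1875
  clean-shank single-comb: 145 × 1/16 = 9.0625
χ² = Σ (O − E)² / E
  feathered-shank pea-comb: (89 − 81.5625)² / 81.5625 = 0.6782
  feathered-shank single-comb: (11 − 27.1875)² / 27.1875 = 9.6381
  clean-shank pea-comb: (34 − 27.1875)² / 27.1875 = 1.7070
  clean-shank single-comb: (11 − 9.0625)² / 9.0625 = 0.4142
χ² = 0.6782 + 9.6381 + 1.7070 + 0.4142 = 12.4375 ≈ 12.438

12.438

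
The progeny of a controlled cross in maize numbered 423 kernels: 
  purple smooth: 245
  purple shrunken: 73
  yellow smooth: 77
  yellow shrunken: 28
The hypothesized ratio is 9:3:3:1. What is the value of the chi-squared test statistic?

Under the 9:3:3:1 hypothesis (Σ ratio = 16, N = 423):
  purple smooth: 423 × 9/16 = 237.9375
  purple shrunken: 423 × 3/16 = 79.3125
  yellow smooth: 423 × 3/16 = 79.3125
  yellow shrunken: 423 × 1/16 = 26.4375
χ² = Σ (O − E)² / E
  purple smooth: (245 − 237.9375)² / 237.9375 = 0.2096
  purple shrunken: (73 − 79.3125)² / 79.3125 = 0.5024
  yellow smooth: (77 − 79.3125)² / 79.3125 = 0.0674
  yellow shrunken: (28 − 26.4375)² / 26.4375 = 0.0923
χ² = 0.2096 + 0.5024 + 0.0674 + 0.0923 = 0.8717 ≈ 0.872

0.872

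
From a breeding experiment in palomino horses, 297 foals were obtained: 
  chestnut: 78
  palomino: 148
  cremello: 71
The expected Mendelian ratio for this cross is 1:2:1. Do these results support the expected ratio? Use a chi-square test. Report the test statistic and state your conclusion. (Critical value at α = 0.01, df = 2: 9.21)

0.333; consistent

Total ratio parts = 4. Expected numbers out of 297:
  chestnut: 297 × 1/4 = 74.25
  palomino: 297 × 2/4 = 148.5
  cremello: 297 × 1/4 = 74.25
χ² = Σ (O − E)² / E
  chestnut: (78 − 74.25)² / 74.25 = 0.1894
  palomino: (148 − 148.5)² / 148.5 = 0.0017
  cremello: (71 − 74.25)² / 74.25 = 0.1423
χ² = 0.1894 + 0.0017 + 0.1423 = 0.3334 ≈ 0.333
Degrees of freedom = 3 − 1 = 2; critical value at α = 0.01 is 9.21.
Since 0.333 < 9.21, we fail to reject the null hypothesis — the data are consistent with the 1:2:1 ratio.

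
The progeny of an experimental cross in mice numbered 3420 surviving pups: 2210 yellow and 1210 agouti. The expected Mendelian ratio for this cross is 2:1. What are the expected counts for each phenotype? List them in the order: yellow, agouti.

Total ratio parts = 3. Expected numbers out of 3420:
  yellow: 3420 × 2/3 = 2280
  agouti: 3420 × 1/3 = 1140

2280, 1140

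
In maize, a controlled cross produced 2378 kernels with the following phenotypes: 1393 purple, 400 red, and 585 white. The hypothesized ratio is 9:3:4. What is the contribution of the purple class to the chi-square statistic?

2.292

Under the 9:3:4 hypothesis (Σ ratio = 16, N = 2378):
  purple: 2378 × 9/16 = 1337.625
  red: 2378 × 3/16 = 445.875
  white: 2378 × 4/16 = 594.5
Contribution of purple: (1393 − 1337.625)² / 1337.625 = 2.2924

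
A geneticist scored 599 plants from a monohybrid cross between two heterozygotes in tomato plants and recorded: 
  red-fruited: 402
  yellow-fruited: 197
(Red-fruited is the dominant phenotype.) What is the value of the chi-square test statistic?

19.878

For a monohybrid cross between heterozygotes with complete dominance, the expected phenotypic ratio is 3:1.
The 3:1 ratio has 4 parts, so with N = 599 the expected counts are:
  red-fruited: 599 × 3/4 = 449.25
  yellow-fruited: 599 × 1/4 = 149.75
χ² = Σ (O − E)² / E
  red-fruited: (402 − 449.25)² / 449.25 = 4.9695
  yellow-fruited: (197 − 149.75)² / 149.75 = 14.9086
χ² = 4.9695 + 14.9086 = 19.8781 ≈ 19.878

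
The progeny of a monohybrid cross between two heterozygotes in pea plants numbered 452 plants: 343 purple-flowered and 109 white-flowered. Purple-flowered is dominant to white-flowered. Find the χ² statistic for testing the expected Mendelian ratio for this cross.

0.189

For a monohybrid cross between heterozygotes with complete dominance, the expected phenotypic ratio is 3:1.
Under the 3:1 hypothesis (Σ ratio = 4, N = 452):
  purple-flowered: 452 × 3/4 = 339
  white-flowered: 452 × 1/4 = 113
χ² = Σ (O − E)² / E
  purple-flowered: (343 − 339)² / 339 = 0.0472
  white-flowered: (109 − 113)² / 113 = 0.1416
χ² = 0.0472 + 0.1416 = 0.1888 ≈ 0.189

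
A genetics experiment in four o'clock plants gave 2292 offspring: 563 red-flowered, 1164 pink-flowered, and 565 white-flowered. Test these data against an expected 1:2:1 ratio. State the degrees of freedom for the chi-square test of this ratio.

2

A goodness-of-fit test with 3 phenotype classes has df = 3 − 1 = 2.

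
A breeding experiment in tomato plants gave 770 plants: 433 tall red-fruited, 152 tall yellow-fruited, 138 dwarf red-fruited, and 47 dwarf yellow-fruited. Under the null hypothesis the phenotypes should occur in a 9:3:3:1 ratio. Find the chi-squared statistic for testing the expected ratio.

0.711

The 9:3:3:1 ratio has 16 parts, so with N = 770 the expected counts are:
  tall red-fruited: 770 × 9/16 = 433.125
  tall yellow-fruited: 770 × 3/16 = 144.375
  dwarf red-fruited: 770 × 3/16 = 144.375
  dwarf yellow-fruited: 770 × 1/16 = 48.125
χ² = Σ (O − E)² / E
  tall red-fruited: (433 − 433.125)² / 433.125 = 0.0000
  tall yellow-fruited: (152 − 144.375)² / 144.375 = 0.4027
  dwarf red-fruited: (138 − 144.375)² / 144.375 = 0.2815
  dwarf yellow-fruited: (47 − 48.125)² / 48.125 = 0.0263
χ² = 0.0000 + 0.4027 + 0.2815 + 0.0263 = 0.7105 ≈ 0.711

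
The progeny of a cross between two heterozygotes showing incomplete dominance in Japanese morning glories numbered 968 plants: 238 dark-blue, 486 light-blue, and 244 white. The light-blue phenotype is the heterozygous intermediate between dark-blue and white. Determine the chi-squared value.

0.091

With incomplete dominance, a heterozygote × heterozygote cross gives a 1:2:1 phenotypic ratio.
The 1:2:1 ratio has 4 parts, so with N = 968 the expected counts are:
  dark-blue: 968 × 1/4 = 242
  light-blue: 968 × 2/4 = 484
  white: 968 × 1/4 = 242
χ² = Σ (O − E)² / E
  dark-blue: (238 − 242)² / 242 = 0.0661
  light-blue: (486 − 484)² / 484 = 0.0083
  white: (244 − 242)² / 242 = 0.0165
χ² = 0.0661 + 0.0083 + 0.0165 = 0.0909 ≈ 0.091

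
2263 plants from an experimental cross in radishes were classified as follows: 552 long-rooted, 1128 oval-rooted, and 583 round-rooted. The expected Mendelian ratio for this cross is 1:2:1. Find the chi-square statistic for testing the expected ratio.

Total ratio parts = 4. Expected numbers out of 2263:
  long-rooted: 2263 × 1/4 = 565.75
  oval-rooted: 2263 × 2/4 = 1131.5
  round-rooted: 2263 × 1/4 = 565.75
χ² = Σ (O − E)² / E
  long-rooted: (552 − 565.75)² / 565.75 = 0.3342
  oval-rooted: (1128 − 1131.5)² / 1131.5 = 0.0108
  round-rooted: (583 − 565.75)² / 565.75 = 0.5260
χ² = 0.3342 + 0.0108 + 0.5260 = 0.871

0.871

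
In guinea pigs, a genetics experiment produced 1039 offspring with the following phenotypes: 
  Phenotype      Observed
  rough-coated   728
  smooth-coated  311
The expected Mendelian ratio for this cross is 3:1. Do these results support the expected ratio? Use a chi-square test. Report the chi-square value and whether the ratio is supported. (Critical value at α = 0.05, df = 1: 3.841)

The 3:1 ratio has 4 parts, so with N = 1039 the expected counts are:
  rough-coated: 1039 × 3/4 = 779.25
  smooth-coated: 1039 × 1/4 = 259.75
χ² = Σ (O − E)² / E
  rough-coated: (728 − 779.25)² / 779.25 = 3.3706
  smooth-coated: (311 − 259.75)² / 259.75 = 10.1119
χ² = 3.3706 + 10.1119 = 13.4825 ≈ 13.483
Degrees of freedom = 2 − 1 = 1; critical value at α = 0.05 is 3.841.
Since 13.483 > 3.841, we reject the null hypothesis — the data do not fit the 3:1 ratio.

13.483; not consistent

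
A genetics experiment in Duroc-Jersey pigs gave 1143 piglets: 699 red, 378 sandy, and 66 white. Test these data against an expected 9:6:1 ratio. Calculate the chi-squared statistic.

11.282

Expected counts for N = 1143 under a 9:6:1 ratio (total parts = 16):
  red: 1143 × 9/16 = 642.9375
  sandy: 1143 × 6/16 = 428.625
  white: 1143 × 1/16 = 71.4375
χ² = Σ (O − E)² / E
  red: (699 − 642.9375)² / 642.9375 = 4.8885
  sandy: (378 − 428.625)² / 428.625 = 5.9793
  white: (66 − 71.4375)² / 71.4375 = 0.4139
χ² = 4.8885 + 5.9793 + 0.4139 = 11.2817 ≈ 11.282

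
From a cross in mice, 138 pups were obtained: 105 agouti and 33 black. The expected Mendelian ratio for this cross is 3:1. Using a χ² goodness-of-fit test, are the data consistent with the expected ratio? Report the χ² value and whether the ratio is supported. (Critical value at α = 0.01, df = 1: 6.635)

0.087; consistent

Expected counts for N = 138 under a 3:1 ratio (total parts = 4):
  agouti: 138 × 3/4 = 103.5
  black: 138 × 1/4 = 34.5
χ² = Σ (O − E)² / E
  agouti: (105 − 103.5)² / 103.5 = 0.0217
  black: (33 − 34.5)² / 34.5 = 0.0652
χ² = 0.0217 + 0.0652 = 0.0869 ≈ 0.087
Degrees of freedom = 2 − 1 = 1; critical value at α = 0.01 is 6.635.
Since 0.087 < 6.635, we fail to reject the null hypothesis — the data are consistent with the 3:1 ratio.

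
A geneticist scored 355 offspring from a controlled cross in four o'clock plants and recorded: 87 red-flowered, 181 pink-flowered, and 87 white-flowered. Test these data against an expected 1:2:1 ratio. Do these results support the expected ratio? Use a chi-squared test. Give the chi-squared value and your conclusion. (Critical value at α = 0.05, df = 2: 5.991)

Total ratio parts = 4. Expected numbers out of 355:
  red-flowered: 355 × 1/4 = 88.75
  pink-flowered: 355 × 2/4 = 177.5
  white-flowered: 355 × 1/4 = 88.75
χ² = Σ (O − E)² / E
  red-flowered: (87 − 88.75)² / 88.75 = 0.0345
  pink-flowered: (181 − 177.5)² / 177.5 = 0.0690
  white-flowered: (87 − 88.75)² / 88.75 = 0.0345
χ² = 0.0345 + 0.0690 + 0.0345 = 0.138
Degrees of freedom = 3 − 1 = 2; critical value at α = 0.05 is 5.991.
Since 0.138 < 5.991, we fail to reject the null hypothesis — the data are consistent with the 1:2:1 ratio.

0.138; consistent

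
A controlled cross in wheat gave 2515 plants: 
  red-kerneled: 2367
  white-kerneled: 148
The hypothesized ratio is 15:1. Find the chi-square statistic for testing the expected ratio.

The 15:1 ratio has 16 parts, so with N = 2515 the expected counts are:
  red-kerneled: 2515 × 15/16 = 2357.8125
  white-kerneled: 2515 × 1/16 = 157.1875
χ² = Σ (O − E)² / E
  red-kerneled: (2367 − 2357.8125)² / 2357.8125 = 0.0358
  white-kerneled: (148 − 157.1875)² / 157.1875 = 0.5370
χ² = 0.0358 + 0.5370 = 0.5728 ≈ 0.573

0.573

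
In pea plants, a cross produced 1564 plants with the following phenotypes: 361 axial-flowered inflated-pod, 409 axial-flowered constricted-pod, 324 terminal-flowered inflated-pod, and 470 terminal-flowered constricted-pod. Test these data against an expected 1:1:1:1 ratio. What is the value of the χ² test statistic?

30.573

The 1:1:1:1 ratio has 4 parts, so with N = 1564 the expected counts are:
  axial-flowered inflated-pod: 1564 × 1/4 = 391
  axial-flowered constricted-pod: 1564 × 1/4 = 391
  terminal-flowered inflated-pod: 1564 × 1/4 = 391
  terminal-flowered constricted-pod: 1564 × 1/4 = 391
χ² = Σ (O − E)² / E
  axial-flowered inflated-pod: (361 − 391)² / 391 = 2.3018
  axial-flowered constricted-pod: (409 − 391)² / 391 = 0.8286
  terminal-flowered inflated-pod: (324 − 391)² / 391 = 11.4808
  terminal-flowered constricted-pod: (470 − 391)² / 391 = 15.9616
χ² = 2.3018 + 0.8286 + 11.4808 + 15.9616 = 30.5728 ≈ 30.573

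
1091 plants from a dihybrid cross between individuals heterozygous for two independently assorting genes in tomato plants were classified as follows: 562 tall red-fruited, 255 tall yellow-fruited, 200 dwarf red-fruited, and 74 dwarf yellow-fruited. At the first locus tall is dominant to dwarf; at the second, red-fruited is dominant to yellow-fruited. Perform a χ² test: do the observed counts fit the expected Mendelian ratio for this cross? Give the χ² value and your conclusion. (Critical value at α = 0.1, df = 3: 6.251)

A dihybrid F₂ with independent assortment and complete dominance at both loci gives a 9:3:3:1 phenotypic ratio.
The 9:3:3:1 ratio has 16 parts, so with N = 1091 the expected counts are:
  tall red-fruited: 1091 × 9/16 = 613.6875
  tall yellow-fruited: 1091 × 3/16 = 204.5625
  dwarf red-fruited: 1091 × 3/16 = 204.5625
  dwarf yellow-fruited: 1091 × 1/16 = 68.1875
χ² = Σ (O − E)² / E
  tall red-fruited: (562 − 613.6875)² / 613.6875 = 4.3534
  tall yellow-fruited: (255 − 204.5625)² / 204.5625 = 12.4360
  dwarf red-fruited: (200 − 204.5625)² / 204.5625 = 0.1018
  dwarf yellow-fruited: (74 − 68.1875)² / 68.1875 = 0.4955
χ² = 4.3534 + 12.4360 + 0.1018 + 0.4955 = 17.3867 ≈ 17.387
Degrees of freedom = 4 − 1 = 3; critical value at α = 0.1 is 6.251.
Since 17.387 > 6.251, we reject the null hypothesis — the data do not fit the 9:3:3:1 ratio.

17.387; not consistent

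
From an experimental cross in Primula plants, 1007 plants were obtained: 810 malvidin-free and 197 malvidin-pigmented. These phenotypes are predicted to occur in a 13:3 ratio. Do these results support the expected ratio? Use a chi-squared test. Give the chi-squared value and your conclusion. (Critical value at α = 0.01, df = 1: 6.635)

0.437; consistent

Total ratio parts = 16. Expected numbers out of 1007:
  malvidin-free: 1007 × 13/16 = 818.1875
  malvidin-pigmented: 1007 × 3/16 = 188.8125
χ² = Σ (O − E)² / E
  malvidin-free: (810 − 818.1875)² / 818.1875 = 0.0819
  malvidin-pigmented: (197 − 188.8125)² / 188.8125 = 0.3550
χ² = 0.0819 + 0.3550 = 0.4369 ≈ 0.437
Degrees of freedom = 2 − 1 = 1; critical value at α = 0.01 is 6.635.
Since 0.437 < 6.635, we fail to reject the null hypothesis — the data are consistent with the 13:3 ratio.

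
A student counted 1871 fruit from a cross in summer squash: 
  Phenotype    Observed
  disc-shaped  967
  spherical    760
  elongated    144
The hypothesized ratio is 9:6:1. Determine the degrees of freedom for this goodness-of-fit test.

A goodness-of-fit test with 3 phenotype classes has df = 3 − 1 = 2.

2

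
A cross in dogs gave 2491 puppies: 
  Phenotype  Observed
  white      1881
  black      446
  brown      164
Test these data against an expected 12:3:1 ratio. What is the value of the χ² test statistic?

1.481

Expected counts for N = 2491 under a 12:3:1 ratio (total parts = 16):
  white: 2491 × 12/16 = 1868.25
  black: 2491 × 3/16 = 467.0625
  brown: 2491 × 1/16 = 155.6875
χ² = Σ (O − E)² / E
  white: (1881 − 1868.25)² / 1868.25 = 0.0870
  black: (446 − 467.0625)² / 467.0625 = 0.9498
  brown: (164 − 155.6875)² / 155.6875 = 0.4438
χ² = 0.0870 + 0.9498 + 0.4438 = 1.4806 ≈ 1.481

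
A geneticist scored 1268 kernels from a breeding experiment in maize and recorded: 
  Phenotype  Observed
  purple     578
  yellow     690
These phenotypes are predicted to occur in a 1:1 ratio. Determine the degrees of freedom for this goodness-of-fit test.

A goodness-of-fit test with 2 phenotype classes has df = 2 − 1 = 1.

1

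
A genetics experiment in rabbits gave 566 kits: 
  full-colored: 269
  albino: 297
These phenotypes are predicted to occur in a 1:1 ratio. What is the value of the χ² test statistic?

Total ratio parts = 2. Expected numbers out of 566:
  full-colored: 566 × 1/2 = 283
  albino: 566 × 1/2 = 283
χ² = Σ (O − E)² / E
  full-colored: (269 − 283)² / 283 = 0.6926
  albino: (297 − 283)² / 283 = 0.6926
χ² = 0.6926 + 0.6926 = 1.3852 ≈ 1.385

1.385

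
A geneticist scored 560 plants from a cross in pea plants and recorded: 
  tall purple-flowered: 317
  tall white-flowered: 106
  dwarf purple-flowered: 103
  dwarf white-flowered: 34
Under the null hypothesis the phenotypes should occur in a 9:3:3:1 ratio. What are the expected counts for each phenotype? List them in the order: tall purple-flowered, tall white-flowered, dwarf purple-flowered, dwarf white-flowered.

315, 105, 105, 35

Expected counts for N = 560 under a 9:3:3:1 ratio (total parts = 16):
  tall purple-flowered: 560 × 9/16 = 315
  tall white-flowered: 560 × 3/16 = 105
  dwarf purple-flowered: 560 × 3/16 = 105
  dwarf white-flowered: 560 × 1/16 = 35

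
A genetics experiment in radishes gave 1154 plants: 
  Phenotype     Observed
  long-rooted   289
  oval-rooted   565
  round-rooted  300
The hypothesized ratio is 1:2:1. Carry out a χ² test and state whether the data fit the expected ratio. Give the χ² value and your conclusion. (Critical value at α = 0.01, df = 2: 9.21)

0.709; consistent

Under the 1:2:1 hypothesis (Σ ratio = 4, N = 1154):
  long-rooted: 1154 × 1/4 = 288.5
  oval-rooted: 1154 × 2/4 = 577
  round-rooted: 1154 × 1/4 = 288.5
χ² = Σ (O − E)² / E
  long-rooted: (289 − 288.5)² / 288.5 = 0.0009
  oval-rooted: (565 − 577)² / 577 = 0.2496
  round-rooted: (300 − 288.5)² / 288.5 = 0.4584
χ² = 0.0009 + 0.2496 + 0.4584 = 0.7089 ≈ 0.709
Degrees of freedom = 3 − 1 = 2; critical value at α = 0.01 is 9.21.
Since 0.709 < 9.21, we fail to reject the null hypothesis — the data are consistent with the 1:2:1 ratio.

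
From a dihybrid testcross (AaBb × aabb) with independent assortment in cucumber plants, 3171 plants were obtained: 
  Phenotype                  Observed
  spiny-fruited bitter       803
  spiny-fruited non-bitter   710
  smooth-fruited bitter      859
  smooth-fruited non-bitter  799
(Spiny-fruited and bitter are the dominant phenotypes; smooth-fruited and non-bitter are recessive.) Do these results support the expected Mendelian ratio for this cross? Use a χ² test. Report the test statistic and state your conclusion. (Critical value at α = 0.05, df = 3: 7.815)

14.356; not consistent

A dihybrid testcross with independent assortment gives a 1:1:1:1 ratio.
Under the 1:1:1:1 hypothesis (Σ ratio = 4, N = 3171):
  spiny-fruited bitter: 3171 × 1/4 = 792.75
  spiny-fruited non-bitter: 3171 × 1/4 = 792.75
  smooth-fruited bitter: 3171 × 1/4 = 792.75
  smooth-fruited non-bitter: 3171 × 1/4 = 792.75
χ² = Σ (O − E)² / E
  spiny-fruited bitter: (803 − 792.75)² / 792.75 = 0.1325
  spiny-fruited non-bitter: (710 − 792.75)² / 792.75 = 8.6377
  smooth-fruited bitter: (859 − 792.75)² / 792.75 = 5.5365
  smooth-fruited non-bitter: (799 − 792.75)² / 792.75 = 0.0493
χ² = 0.1325 + 8.6377 + 5.5365 + 0.0493 = 14.356
Degrees of freedom = 4 − 1 = 3; critical value at α = 0.05 is 7.815.
Since 14.356 > 7.815, we reject the null hypothesis — the data do not fit the 1:1:1:1 ratio.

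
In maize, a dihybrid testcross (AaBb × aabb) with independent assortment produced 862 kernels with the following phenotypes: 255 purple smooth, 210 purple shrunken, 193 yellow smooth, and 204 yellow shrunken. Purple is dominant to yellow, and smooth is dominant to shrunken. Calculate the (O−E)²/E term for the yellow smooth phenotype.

2.349

A dihybrid testcross with independent assortment gives a 1:1:1:1 ratio.
Under the 1:1:1:1 hypothesis (Σ ratio = 4, N = 862):
  purple smooth: 862 × 1/4 = 215.5
  purple shrunken: 862 × 1/4 = 215.5
  yellow smooth: 862 × 1/4 = 215.5
  yellow shrunken: 862 × 1/4 = 215.5
Contribution of yellow smooth: (193 − 215.5)² / 215.5 = 2.3492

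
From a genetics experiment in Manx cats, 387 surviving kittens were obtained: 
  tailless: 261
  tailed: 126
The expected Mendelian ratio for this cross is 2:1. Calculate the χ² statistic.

0.105

The 2:1 ratio has 3 parts, so with N = 387 the expected counts are:
  tailless: 387 × 2/3 = 258
  tailed: 387 × 1/3 = 129
χ² = Σ (O − E)² / E
  tailless: (261 − 258)² / 258 = 0.0349
  tailed: (126 − 129)² / 129 = 0.0698
χ² = 0.0349 + 0.0698 = 0.1047 ≈ 0.105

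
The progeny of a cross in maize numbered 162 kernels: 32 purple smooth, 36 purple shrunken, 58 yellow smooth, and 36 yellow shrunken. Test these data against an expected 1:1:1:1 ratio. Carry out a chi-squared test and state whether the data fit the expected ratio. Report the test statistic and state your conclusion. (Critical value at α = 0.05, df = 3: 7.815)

10.346; not consistent

The 1:1:1:1 ratio has 4 parts, so with N = 162 the expected counts are:
  purple smooth: 162 × 1/4 = 40.5
  purple shrunken: 162 × 1/4 = 40.5
  yellow smooth: 162 × 1/4 = 40.5
  yellow shrunken: 162 × 1/4 = 40.5
χ² = Σ (O − E)² / E
  purple smooth: (32 − 40.5)² / 40.5 = 1.7840
  purple shrunken: (36 − 40.5)² / 40.5 = 0.5000
  yellow smooth: (58 − 40.5)² / 40.5 = 7.5617
  yellow shrunken: (36 − 40.5)² / 40.5 = 0.5000
χ² = 1.7840 + 0.5000 + 7.5617 + 0.5000 = 10.3457 ≈ 10.346
Degrees of freedom = 4 − 1 = 3; critical value at α = 0.05 is 7.815.
Since 10.346 > 7.815, we reject the null hypothesis — the data do not fit the 1:1:1:1 ratio.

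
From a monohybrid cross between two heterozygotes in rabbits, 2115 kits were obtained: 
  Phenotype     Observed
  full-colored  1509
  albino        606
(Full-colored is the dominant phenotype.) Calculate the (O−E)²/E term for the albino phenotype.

For a monohybrid cross between heterozygotes with complete dominance, the expected phenotypic ratio is 3:1.
Total ratio parts = 4. Expected numbers out of 2115:
  full-colored: 2115 × 3/4 = 1586.25
  albino: 2115 × 1/4 = 528.75
Contribution of albino: (606 − 528.75)² / 528.75 = 11.2862

11.286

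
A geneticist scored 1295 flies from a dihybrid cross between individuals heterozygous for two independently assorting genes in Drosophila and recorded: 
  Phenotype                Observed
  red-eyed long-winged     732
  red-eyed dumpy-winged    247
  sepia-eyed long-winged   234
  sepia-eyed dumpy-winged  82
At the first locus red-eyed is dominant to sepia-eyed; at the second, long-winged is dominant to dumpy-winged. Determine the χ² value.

A dihybrid F₂ with independent assortment and complete dominance at both loci gives a 9:3:3:1 phenotypic ratio.
The 9:3:3:1 ratio has 16 parts, so with N = 1295 the expected counts are:
  red-eyed long-winged: 1295 × 9/16 = 728.4375
  red-eyed dumpy-winged: 1295 × 3/16 = 242.8125
  sepia-eyed long-winged: 1295 × 3/16 = 242.8125
  sepia-eyed dumpy-winged: 1295 × 1/16 = 80.9375
χ² = Σ (O − E)² / E
  red-eyed long-winged: (732 − 728.4375)² / 728.4375 = 0.0174
  red-eyed dumpy-winged: (247 − 242.8125)² / 242.8125 = 0.0722
  sepia-eyed long-winged: (234 − 242.8125)² / 242.8125 = 0.3198
  sepia-eyed dumpy-winged: (82 − 80.9375)² / 80.9375 = 0.0139
χ² = 0.0174 + 0.0722 + 0.3198 + 0.0139 = 0.4233 ≈ 0.423

0.423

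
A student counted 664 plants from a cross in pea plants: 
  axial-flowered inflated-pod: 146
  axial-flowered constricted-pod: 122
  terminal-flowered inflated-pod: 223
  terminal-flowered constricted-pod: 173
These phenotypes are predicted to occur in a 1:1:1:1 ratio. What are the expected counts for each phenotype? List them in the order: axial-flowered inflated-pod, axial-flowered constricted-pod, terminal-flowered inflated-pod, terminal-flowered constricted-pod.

Expected counts for N = 664 under a 1:1:1:1 ratio (total parts = 4):
  axial-flowered inflated-pod: 664 × 1/4 = 166
  axial-flowered constricted-pod: 664 × 1/4 = 166
  terminal-flowered inflated-pod: 664 × 1/4 = 166
  terminal-flowered constricted-pod: 664 × 1/4 = 166

166, 166, 166, 166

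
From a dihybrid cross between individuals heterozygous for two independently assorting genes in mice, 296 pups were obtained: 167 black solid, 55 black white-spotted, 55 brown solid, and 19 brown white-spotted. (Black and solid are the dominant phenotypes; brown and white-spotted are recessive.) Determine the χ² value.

0.024

A dihybrid F₂ with independent assortment and complete dominance at both loci gives a 9:3:3:1 phenotypic ratio.
Expected counts for N = 296 under a 9:3:3:1 ratio (total parts = 16):
  black solid: 296 × 9/16 = 166.5
  black white-spotted: 296 × 3/16 = 55.5
  brown solid: 296 × 3/16 = 55.5
  brown white-spotted: 296 × 1/16 = 18.5
χ² = Σ (O − E)² / E
  black solid: (167 − 166.5)² / 166.5 = 0.0015
  black white-spotted: (55 − 55.5)² / 55.5 = 0.0045
  brown solid: (55 − 55.5)² / 55.5 = 0.0045
  brown white-spotted: (19 − 18.5)² / 18.5 = 0.0135
χ² = 0.0015 + 0.0045 + 0.0045 + 0.0135 = 0.024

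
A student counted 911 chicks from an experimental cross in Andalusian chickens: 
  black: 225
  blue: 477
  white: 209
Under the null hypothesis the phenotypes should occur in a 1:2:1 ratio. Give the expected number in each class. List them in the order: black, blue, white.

227.75, 455.5, 227.75

Expected counts for N = 911 under a 1:2:1 ratio (total parts = 4):
  black: 911 × 1/4 = 227.75
  blue: 911 × 2/4 = 455.5
  white: 911 × 1/4 = 227.75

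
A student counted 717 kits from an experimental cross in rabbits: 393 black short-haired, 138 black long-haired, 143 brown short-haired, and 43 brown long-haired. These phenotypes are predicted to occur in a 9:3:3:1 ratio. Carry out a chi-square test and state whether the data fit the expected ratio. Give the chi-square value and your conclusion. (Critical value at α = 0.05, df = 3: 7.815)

0.977; consistent

Total ratio parts = 16. Expected numbers out of 717:
  black short-haired: 717 × 9/16 = 403.3125
  black long-haired: 717 × 3/16 = 134.4375
  brown short-haired: 717 × 3/16 = 134.4375
  brown long-haired: 717 × 1/16 = 44.8125
χ² = Σ (O − E)² / E
  black short-haired: (393 − 403.3125)² / 403.3125 = 0.2637
  black long-haired: (138 − 134.4375)² / 134.4375 = 0.0944
  brown short-haired: (143 − 134.4375)² / 134.4375 = 0.5454
  brown long-haired: (43 − 44.8125)² / 44.8125 = 0.0733
χ² = 0.2637 + 0.0944 + 0.5454 + 0.0733 = 0.9768 ≈ 0.977
Degrees of freedom = 4 − 1 = 3; critical value at α = 0.05 is 7.815.
Since 0.977 < 7.815, we fail to reject the null hypothesis — the data are consistent with the 9:3:3:1 ratio.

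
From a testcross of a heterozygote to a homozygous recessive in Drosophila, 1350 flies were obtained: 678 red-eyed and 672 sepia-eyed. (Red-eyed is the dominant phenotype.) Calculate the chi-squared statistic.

A testcross of a heterozygote (Aa × aa) gives a 1:1 phenotypic ratio.
Expected counts for N = 1350 under a 1:1 ratio (total parts = 2):
  red-eyed: 1350 × 1/2 = 675
  sepia-eyed: 1350 × 1/2 = 675
χ² = Σ (O − E)² / E
  red-eyed: (678 − 675)² / 675 = 0.0133
  sepia-eyed: (672 − 675)² / 675 = 0.0133
χ² = 0.0133 + 0.0133 = 0.0266 ≈ 0.027

0.027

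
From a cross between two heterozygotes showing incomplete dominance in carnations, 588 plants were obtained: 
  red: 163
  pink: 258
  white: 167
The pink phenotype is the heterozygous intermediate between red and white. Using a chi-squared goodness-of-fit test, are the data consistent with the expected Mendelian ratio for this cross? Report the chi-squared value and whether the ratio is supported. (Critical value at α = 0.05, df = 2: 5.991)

With incomplete dominance, a heterozygote × heterozygote cross gives a 1:2:1 phenotypic ratio.
The 1:2:1 ratio has 4 parts, so with N = 588 the expected counts are:
  red: 588 × 1/4 = 147
  pink: 588 × 2/4 = 294
  white: 588 × 1/4 = 147
χ² = Σ (O − E)² / E
  red: (163 − 147)² / 147 = 1.7415
  pink: (258 − 294)² / 294 = 4.4082
  white: (167 − 147)² / 147 = 2.7211
χ² = 1.7415 + 4.4082 + 2.7211 = 8.8708 ≈ 8.871
Degrees of freedom = 3 − 1 = 2; critical value at α = 0.05 is 5.991.
Since 8.871 > 5.991, we reject the null hypothesis — the data do not fit the 1:2:1 ratio.

8.871; not consistent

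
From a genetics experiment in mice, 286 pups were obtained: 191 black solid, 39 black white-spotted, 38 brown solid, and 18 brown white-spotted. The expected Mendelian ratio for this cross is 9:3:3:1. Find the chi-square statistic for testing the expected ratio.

14.183

The 9:3:3:1 ratio has 16 parts, so with N = 286 the expected counts are:
  black solid: 286 × 9/16 = 160.875
  black white-spotted: 286 × 3/16 = 53.625
  brown solid: 286 × 3/16 = 53.625
  brown white-spotted: 286 × 1/16 = 17.875
χ² = Σ (O − E)² / E
  black solid: (191 − 160.875)² / 160.875 = 5.6411
  black white-spotted: (39 − 53.625)² / 53.625 = 3.9886
  brown solid: (38 − 53.625)² / 53.625 = 4.5527
  brown white-spotted: (18 − 17.875)² / 17.875 = 0.0009
χ² = 5.6411 + 3.9886 + 4.5527 + 0.0009 = 14.1833 ≈ 14.183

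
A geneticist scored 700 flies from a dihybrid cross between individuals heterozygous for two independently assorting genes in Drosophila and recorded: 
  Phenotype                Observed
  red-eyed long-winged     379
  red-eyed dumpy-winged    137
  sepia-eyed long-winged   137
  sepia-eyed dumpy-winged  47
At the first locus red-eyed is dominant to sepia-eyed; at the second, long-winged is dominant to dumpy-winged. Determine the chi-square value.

A dihybrid F₂ with independent assortment and complete dominance at both loci gives a 9:3:3:1 phenotypic ratio.
Expected counts for N = 700 under a 9:3:3:1 ratio (total parts = 16):
  red-eyed long-winged: 700 × 9/16 = 393.75
  red-eyed dumpy-winged: 700 × 3/16 = 131.25
  sepia-eyed long-winged: 700 × 3/16 = 131.25
  sepia-eyed dumpy-winged: 700 × 1/16 = 43.75
χ² = Σ (O − E)² / E
  red-eyed long-winged: (379 − 393.75)² / 393.75 = 0.5525
  red-eyed dumpy-winged: (137 − 131.25)² / 131.25 = 0.2519
  sepia-eyed long-winged: (137 − 131.25)² / 131.25 = 0.2519
  sepia-eyed dumpy-winged: (47 − 43.75)² / 43.75 = 0.2414
χ² = 0.5525 + 0.2519 + 0.2519 + 0.2414 = 1.2977 ≈ 1.298

1.298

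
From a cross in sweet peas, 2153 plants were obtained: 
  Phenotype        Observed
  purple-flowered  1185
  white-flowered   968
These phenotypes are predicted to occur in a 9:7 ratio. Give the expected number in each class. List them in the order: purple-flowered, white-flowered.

1211.0625, 941.9375

Total ratio parts = 16. Expected numbers out of 2153:
  purple-flowered: 2153 × 9/16 = 1211.0625
  white-flowered: 2153 × 7/16 = 941.9375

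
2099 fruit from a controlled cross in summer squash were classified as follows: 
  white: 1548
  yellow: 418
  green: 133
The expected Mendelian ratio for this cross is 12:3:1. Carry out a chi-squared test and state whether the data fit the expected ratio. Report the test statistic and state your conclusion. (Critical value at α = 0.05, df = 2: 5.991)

1.980; consistent

Total ratio parts = 16. Expected numbers out of 2099:
  white: 2099 × 12/16 = 1574.25
  yellow: 2099 × 3/16 = 393.5625
  green: 2099 × 1/16 = 131.1875
χ² = Σ (O − E)² / E
  white: (1548 − 1574.25)² / 1574.25 = 0.4377
  yellow: (418 − 393.5625)² / 393.5625 = 1.5174
  green: (133 − 131.1875)² / 131.1875 = 0.0250
χ² = 0.4377 + 1.5174 + 0.0250 = 1.9801 ≈ 1.980
Degrees of freedom = 3 − 1 = 2; critical value at α = 0.05 is 5.991.
Since 1.980 < 5.991, we fail to reject the null hypothesis — the data are consistent with the 12:3:1 ratio.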